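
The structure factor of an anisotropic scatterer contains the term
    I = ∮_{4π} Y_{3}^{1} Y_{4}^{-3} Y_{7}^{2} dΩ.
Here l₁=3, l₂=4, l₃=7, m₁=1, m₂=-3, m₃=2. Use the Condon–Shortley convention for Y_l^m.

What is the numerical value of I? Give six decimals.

Checks pass: Σm=0; 14 even; l₃=7∈[1,7].
(2·3+1)(2·4+1)(2·7+1) = 945
Δ: 0! 6! 8! / 15! → 1/45045
sum: t=0:+1/20736 = 1/20736
3j²(3 4 7; 0 0 0) = Δ·Π!·Σ² = 35/1287  (sign -1)
sum: t=0:+1/241920 = 1/241920
3j²(3 4 7; 1 -3 2) = Δ·Π!·Σ² = 4/1001  (sign -1)
combine: 4πI² = 945·35/1287·4/1001 = 2100/20449
take √, sign +1: I = 0.09040005

0.090400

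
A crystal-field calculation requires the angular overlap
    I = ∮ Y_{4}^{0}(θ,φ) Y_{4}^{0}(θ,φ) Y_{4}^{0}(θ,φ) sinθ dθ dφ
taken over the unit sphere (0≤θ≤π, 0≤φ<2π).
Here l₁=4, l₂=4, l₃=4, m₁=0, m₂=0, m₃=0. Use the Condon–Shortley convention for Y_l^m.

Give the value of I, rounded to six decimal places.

0.136961

Rules hold: Σm=0, L=12 even, 0≤4≤8.
N = 9·9·9 = 729
Δ = 4!·4!·4!/13! = 1/450450
Racah Σ t=0..4: t=0:+1/13824 t=1:−1/216 t=2:+1/64 t=3:−1/216 t=4:+1/13824 = 5/768
⇒ 3j(4 4 4; 0 0 0)² = 18/1001, sgn +1
(m-triple is (0,0,0) — same symbol as above.)
4πI² = N·(3j₀)²·(3jₘ)² = 236196/1002001
I = +1·√(0.235724/4π) = 0.13696111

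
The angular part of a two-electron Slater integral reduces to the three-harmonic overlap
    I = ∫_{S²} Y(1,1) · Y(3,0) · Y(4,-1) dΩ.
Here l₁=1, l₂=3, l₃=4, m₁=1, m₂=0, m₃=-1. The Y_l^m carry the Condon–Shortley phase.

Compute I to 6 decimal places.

-0.194664

Rules hold: Σm=0, L=8 even, 2≤4≤4.
N = 3·7·9 = 189
Δ = 0!·2!·6!/9! = 1/252
Racah Σ t=0..0: t=0:+1/36 = 1/36
⇒ 3j(1 3 4; 0 0 0)² = 4/63, sgn +1
Racah Σ t=0..0: t=0:+1/72 = 1/72
⇒ 3j(1 3 4; 1 0 -1)² = 5/126, sgn -1
4πI² = N·(3j₀)²·(3jₘ)² = 10/21
I = -1·√(0.47619/4π) = -0.19466390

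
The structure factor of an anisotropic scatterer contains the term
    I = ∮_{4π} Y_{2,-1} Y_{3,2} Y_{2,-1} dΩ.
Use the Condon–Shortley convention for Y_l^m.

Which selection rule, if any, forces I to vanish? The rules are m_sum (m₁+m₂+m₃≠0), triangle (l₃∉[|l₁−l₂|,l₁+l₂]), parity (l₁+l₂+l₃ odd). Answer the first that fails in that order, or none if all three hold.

azimuthal sum: -1 + 2 − 1 = 0  ✓
1 ≤ 2 ≤ 5 (triangle on l)  ✓
L = 2 + 3 + 2 = 7 (odd)  ✗

parity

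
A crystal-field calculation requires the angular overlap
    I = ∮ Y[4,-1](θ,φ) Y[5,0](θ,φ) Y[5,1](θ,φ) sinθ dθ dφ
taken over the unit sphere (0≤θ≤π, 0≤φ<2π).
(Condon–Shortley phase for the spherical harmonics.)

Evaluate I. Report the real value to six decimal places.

-0.053153

Rules hold: Σm=0, L=14 even, 1≤5≤9.
N = 9·11·11 = 1089
Δ = 4!·4!·6!/15! = 1/3153150
Racah Σ t=0..4: t=0:+1/69120 t=1:−1/1728 t=2:+1/576 t=3:−1/1728 t=4:+1/69120 = 7/11520
⇒ 3j(4 5 5; 0 0 0)² = 2/143, sgn -1
Racah Σ t=1..4: t=1:−1/6912 t=2:+1/864 t=3:−1/1152 t=4:+1/17280 = 7/34560
⇒ 3j(4 5 5; -1 0 1)² = 1/429, sgn +1
4πI² = N·(3j₀)²·(3jₘ)² = 6/169
I = -1·√(0.035503/4π) = -0.05315295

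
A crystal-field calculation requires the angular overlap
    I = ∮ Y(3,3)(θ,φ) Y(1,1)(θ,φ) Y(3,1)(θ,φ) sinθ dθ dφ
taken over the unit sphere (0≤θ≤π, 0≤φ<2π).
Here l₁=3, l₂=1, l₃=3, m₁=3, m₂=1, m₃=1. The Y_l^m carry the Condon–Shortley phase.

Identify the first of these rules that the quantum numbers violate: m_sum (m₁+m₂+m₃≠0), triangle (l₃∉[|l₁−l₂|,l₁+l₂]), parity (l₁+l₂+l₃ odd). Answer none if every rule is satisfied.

m₁+m₂+m₃ = 3 + 1 + 1 = 5  ✗
triangle: |3−1|=2 ≤ l₃=3 ≤ 3+1=4
parity: l₁+l₂+l₃ = 7 is odd

m_sum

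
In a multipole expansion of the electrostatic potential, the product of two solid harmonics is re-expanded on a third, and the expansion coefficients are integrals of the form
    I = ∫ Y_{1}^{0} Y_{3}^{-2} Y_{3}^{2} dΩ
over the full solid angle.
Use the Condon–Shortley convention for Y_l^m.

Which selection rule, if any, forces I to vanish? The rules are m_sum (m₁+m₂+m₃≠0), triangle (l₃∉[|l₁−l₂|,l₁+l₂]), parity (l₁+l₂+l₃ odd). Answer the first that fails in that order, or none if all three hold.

azimuthal sum: 0 − 2 + 2 = 0  ✓
2 ≤ 3 ≤ 4 (triangle on l)  ✓
L = 1 + 3 + 3 = 7 (odd)  ✗

parity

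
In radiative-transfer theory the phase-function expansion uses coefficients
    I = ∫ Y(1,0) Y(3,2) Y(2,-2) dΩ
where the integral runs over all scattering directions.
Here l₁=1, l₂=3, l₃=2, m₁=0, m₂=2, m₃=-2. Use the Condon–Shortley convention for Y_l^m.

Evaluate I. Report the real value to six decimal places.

Rules hold: Σm=0, L=6 even, 2≤2≤4.
N = 3·7·5 = 105
Δ = 2!·0!·4!/7! = 1/105
Racah Σ t=1..1: t=1:−1/4 = -1/4
⇒ 3j(1 3 2; 0 0 0)² = 3/35, sgn -1
Racah Σ t=1..1: t=1:−1/24 = -1/24
⇒ 3j(1 3 2; 0 2 -2)² = 1/21, sgn -1
4πI² = N·(3j₀)²·(3jₘ)² = 3/7
I = +1·√(0.428571/4π) = 0.18467439

0.184674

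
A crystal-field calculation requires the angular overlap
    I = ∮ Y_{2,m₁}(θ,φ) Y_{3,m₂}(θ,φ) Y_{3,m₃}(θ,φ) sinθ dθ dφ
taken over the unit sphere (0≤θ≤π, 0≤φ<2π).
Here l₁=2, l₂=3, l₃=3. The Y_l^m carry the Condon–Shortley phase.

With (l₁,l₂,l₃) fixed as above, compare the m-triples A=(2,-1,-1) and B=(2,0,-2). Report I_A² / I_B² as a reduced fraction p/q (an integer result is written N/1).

Shared (l₁,l₂,l₃)=(2,3,3): N and (l;000)² cancel in I_A²/I_B².
A: Δ = 2!·2!·4!/9! = 1/3780; Racah Σ t=0..0: t=0:+1/16 = 1/16; ⇒ 3j(2 3 3; 2 -1 -1)² = 2/35, sgn +1
B: Δ = 2!·2!·4!/9! = 1/3780; Racah Σ t=0..0: t=0:+1/24 = 1/24; ⇒ 3j(2 3 3; 2 0 -2)² = 1/21, sgn -1
I_A²/I_B² = (2/35)/(1/21) = 6/5

6/5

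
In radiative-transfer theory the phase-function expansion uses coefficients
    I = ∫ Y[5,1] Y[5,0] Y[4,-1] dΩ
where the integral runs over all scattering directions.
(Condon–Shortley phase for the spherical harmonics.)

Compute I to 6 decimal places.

-0.053153

Checks pass: Σm=0; 14 even; l₃=4∈[0,10].
(2·5+1)(2·5+1)(2·4+1) = 1089
Δ: 6! 4! 4! / 15! → 1/3153150
sum: t=1:−1/69120 t=2:+1/1728 t=3:−1/576 t=4:+1/1728 t=5:−1/69120 = -7/11520
3j²(5 5 4; 0 0 0) = Δ·Π!·Σ² = 2/143  (sign -1)
sum: t=1:−1/17280 t=2:+1/1152 t=3:−1/864 t=4:+1/6912 = -7/34560
3j²(5 5 4; 1 0 -1) = Δ·Π!·Σ² = 1/429  (sign +1)
combine: 4πI² = 1089·2/143·1/429 = 6/169
take √, sign -1: I = -0.05315295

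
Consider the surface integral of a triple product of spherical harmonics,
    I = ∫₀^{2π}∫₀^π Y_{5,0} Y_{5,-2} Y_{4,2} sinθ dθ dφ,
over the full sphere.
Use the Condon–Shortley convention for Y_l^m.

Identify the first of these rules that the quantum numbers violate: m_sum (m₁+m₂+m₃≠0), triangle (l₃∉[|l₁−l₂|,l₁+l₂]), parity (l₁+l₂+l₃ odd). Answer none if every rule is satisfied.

none

Σmᵢ = 0  ✓
l₃∈[|l₁−l₂|,l₁+l₂]=[0,10], have l₃=4  ✓
Σlᵢ = 14 ⇒ even  ✓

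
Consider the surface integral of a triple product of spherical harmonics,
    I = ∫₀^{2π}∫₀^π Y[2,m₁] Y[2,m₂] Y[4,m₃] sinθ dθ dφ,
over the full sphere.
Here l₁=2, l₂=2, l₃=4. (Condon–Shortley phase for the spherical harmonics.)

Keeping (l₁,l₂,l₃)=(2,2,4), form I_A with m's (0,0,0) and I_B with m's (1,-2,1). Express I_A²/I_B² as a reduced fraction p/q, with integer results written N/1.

36/5

Same 2,2,4: normalisation and zero-m 3j drop out of the ratio.
A: Δ: 0! 4! 4! / 9! → 1/630; sum: t=0:+1/16 = 1/16; 3j²(2 2 4; 0 0 0) = Δ·Π!·Σ² = 2/35  (sign +1)
B: Δ: 0! 4! 4! / 9! → 1/630; sum: t=0:+1/144 = 1/144; 3j²(2 2 4; 1 -2 1) = Δ·Π!·Σ² = 1/126  (sign -1)
I_A²/I_B² = (2/35)/(1/126) = 36/5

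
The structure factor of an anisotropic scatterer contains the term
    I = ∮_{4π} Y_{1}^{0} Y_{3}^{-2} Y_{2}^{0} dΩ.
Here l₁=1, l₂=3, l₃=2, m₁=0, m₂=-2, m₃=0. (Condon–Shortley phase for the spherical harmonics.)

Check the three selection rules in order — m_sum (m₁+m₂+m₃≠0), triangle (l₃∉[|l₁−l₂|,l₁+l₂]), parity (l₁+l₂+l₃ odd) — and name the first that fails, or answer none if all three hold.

azimuthal sum: 0 − 2 + 0 = -2  ✗
2 ≤ 2 ≤ 4 (triangle on l)
L = 1 + 3 + 2 = 6 (even)

m_sum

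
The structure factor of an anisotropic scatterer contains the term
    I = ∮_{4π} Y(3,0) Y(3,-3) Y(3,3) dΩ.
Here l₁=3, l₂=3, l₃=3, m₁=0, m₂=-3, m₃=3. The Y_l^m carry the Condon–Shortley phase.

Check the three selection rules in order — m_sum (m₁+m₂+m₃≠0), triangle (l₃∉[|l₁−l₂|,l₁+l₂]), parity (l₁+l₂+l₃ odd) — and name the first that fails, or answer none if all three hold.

azimuthal sum: 0 − 3 + 3 = 0  ✓
0 ≤ 3 ≤ 6 (triangle on l)  ✓
L = 3 + 3 + 3 = 9 (odd)  ✗

parity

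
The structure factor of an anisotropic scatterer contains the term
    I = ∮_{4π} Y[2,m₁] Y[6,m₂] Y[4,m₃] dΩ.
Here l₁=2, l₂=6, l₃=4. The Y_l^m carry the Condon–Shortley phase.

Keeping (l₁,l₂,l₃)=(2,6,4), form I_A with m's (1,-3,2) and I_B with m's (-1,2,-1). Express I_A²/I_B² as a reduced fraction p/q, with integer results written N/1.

Shared (l₁,l₂,l₃)=(2,6,4): N and (l;000)² cancel in I_A²/I_B².
A: Δ = 4!·0!·8!/13! = 1/6435; Racah Σ t=1..1: t=1:−1/8640 = -1/8640; ⇒ 3j(2 6 4; 1 -3 2)² = 28/715, sgn -1
B: Δ = 4!·0!·8!/13! = 1/6435; Racah Σ t=3..3: t=3:−1/4320 = -1/4320; ⇒ 3j(2 6 4; -1 2 -1)² = 224/6435, sgn +1
I_A²/I_B² = (28/715)/(224/6435) = 9/8

9/8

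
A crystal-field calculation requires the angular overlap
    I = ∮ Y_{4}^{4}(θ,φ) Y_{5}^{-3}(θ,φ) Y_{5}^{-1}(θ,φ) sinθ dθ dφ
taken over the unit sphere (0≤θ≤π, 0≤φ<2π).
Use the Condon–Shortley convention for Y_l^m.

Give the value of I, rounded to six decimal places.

-0.168084

m-sum 0 ✓  L=14 even ✓  1≤5≤9 ✓
Π(2lᵢ+1) = 9×11×11 = 1089
triangle coeff Δ(4,5,5) = 1/3153150
Σ_t [0,4]: t=0:+1/69120 t=1:−1/1728 t=2:+1/576 t=3:−1/1728 t=4:+1/69120 = 7/11520
(3j)²=2/143 [(4 5 5; 0 0 0)], sign=-1
Σ_t [0,0]: t=0:+1/27648 = 1/27648
(3j)²=10/429 [(4 5 5; 4 -3 -1)], sign=+1
⇒ 4πI² = 60/169
I = (-1)√(60/169/(4π)) = -0.16808437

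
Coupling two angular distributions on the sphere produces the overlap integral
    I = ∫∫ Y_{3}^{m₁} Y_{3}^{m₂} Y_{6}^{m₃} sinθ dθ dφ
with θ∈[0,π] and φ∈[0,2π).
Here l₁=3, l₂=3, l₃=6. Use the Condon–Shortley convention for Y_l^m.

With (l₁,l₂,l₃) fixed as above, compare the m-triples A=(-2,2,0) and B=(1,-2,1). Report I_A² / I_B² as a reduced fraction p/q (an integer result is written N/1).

12/35

Same 3,3,6: normalisation and zero-m 3j drop out of the ratio.
A: Δ: 0! 6! 6! / 13! → 1/12012; sum: t=0:+1/14400 = 1/14400; 3j²(3 3 6; -2 2 0) = Δ·Π!·Σ² = 3/1001  (sign +1)
B: Δ: 0! 6! 6! / 13! → 1/12012; sum: t=0:+1/5760 = 1/5760; 3j²(3 3 6; 1 -2 1) = Δ·Π!·Σ² = 5/572  (sign -1)
I_A²/I_B² = (3/1001)/(5/572) = 12/35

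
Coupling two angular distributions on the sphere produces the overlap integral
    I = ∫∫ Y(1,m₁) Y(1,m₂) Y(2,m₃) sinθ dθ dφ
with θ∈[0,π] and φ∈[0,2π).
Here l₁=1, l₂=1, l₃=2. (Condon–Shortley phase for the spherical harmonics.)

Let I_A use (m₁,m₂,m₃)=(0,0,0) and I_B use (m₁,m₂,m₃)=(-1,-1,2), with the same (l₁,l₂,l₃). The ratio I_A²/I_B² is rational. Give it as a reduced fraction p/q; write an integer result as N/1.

2/3

Shared (l₁,l₂,l₃)=(1,1,2): N and (l;000)² cancel in I_A²/I_B².
A: Δ = 0!·2!·2!/5! = 1/30; Racah Σ t=0..0: t=0:+1/1 = 1/1; ⇒ 3j(1 1 2; 0 0 0)² = 2/15, sgn +1
B: Δ = 0!·2!·2!/5! = 1/30; Racah Σ t=0..0: t=0:+1/4 = 1/4; ⇒ 3j(1 1 2; -1 -1 2)² = 1/5, sgn +1
I_A²/I_B² = (2/15)/(1/5) = 2/3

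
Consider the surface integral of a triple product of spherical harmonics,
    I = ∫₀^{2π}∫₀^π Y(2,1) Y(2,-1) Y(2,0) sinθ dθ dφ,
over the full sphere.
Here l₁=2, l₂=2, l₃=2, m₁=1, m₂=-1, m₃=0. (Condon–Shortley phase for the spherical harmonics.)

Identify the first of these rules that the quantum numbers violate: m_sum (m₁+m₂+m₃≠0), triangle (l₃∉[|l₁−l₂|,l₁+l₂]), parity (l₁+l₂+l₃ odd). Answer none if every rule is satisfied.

none

azimuthal sum: 1 − 1 + 0 = 0  ✓
0 ≤ 2 ≤ 4 (triangle on l)  ✓
L = 2 + 2 + 2 = 6 (even)  ✓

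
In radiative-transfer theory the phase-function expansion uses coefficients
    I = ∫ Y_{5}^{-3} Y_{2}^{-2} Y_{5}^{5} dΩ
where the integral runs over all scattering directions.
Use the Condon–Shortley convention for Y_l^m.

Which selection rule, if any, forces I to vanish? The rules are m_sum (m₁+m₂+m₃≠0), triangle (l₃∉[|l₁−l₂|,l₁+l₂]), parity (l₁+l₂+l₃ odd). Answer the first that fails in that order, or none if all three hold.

none

azimuthal sum: -3 − 2 + 5 = 0  ✓
3 ≤ 5 ≤ 7 (triangle on l)  ✓
L = 5 + 2 + 5 = 12 (even)  ✓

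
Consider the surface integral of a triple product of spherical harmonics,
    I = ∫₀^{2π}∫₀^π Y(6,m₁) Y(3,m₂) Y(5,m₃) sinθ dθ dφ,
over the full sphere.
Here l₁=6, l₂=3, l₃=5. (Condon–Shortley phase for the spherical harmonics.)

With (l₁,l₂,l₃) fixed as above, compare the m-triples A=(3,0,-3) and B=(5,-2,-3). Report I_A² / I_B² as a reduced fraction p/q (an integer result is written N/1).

Shared (l₁,l₂,l₃)=(6,3,5): N and (l;000)² cancel in I_A²/I_B².
A: Δ = 4!·8!·2!/15! = 1/675675; Racah Σ t=1..3: t=1:−1/17280 t=2:+1/20160 t=3:−1/483840 = -1/96768; ⇒ 3j(6 3 5; 3 0 -3)² = 1/1001, sgn -1
B: Δ = 4!·8!·2!/15! = 1/675675; Racah Σ t=0..1: t=0:+1/120960 t=1:−1/483840 = 1/161280; ⇒ 3j(6 3 5; 5 -2 -3)² = 2/91, sgn +1
I_A²/I_B² = (1/1001)/(2/91) = 1/22

1/22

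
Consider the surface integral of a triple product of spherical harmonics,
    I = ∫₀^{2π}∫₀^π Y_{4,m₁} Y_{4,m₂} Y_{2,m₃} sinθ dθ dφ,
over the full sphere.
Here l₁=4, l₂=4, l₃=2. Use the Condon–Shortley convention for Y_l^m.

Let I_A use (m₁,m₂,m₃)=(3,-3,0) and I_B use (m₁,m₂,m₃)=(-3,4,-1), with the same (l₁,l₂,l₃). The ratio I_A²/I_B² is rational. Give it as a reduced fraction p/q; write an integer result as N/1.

1/12

Same 4,4,2: normalisation and zero-m 3j drop out of the ratio.
A: Δ: 6! 2! 2! / 11! → 1/13860; sum: t=0:+1/720 t=1:−1/480 = -1/1440; 3j²(4 4 2; 3 -3 0) = Δ·Π!·Σ² = 7/1980  (sign -1)
B: Δ: 6! 2! 2! / 11! → 1/13860; sum: t=6:+1/1440 = 1/1440; 3j²(4 4 2; -3 4 -1) = Δ·Π!·Σ² = 7/165  (sign -1)
I_A²/I_B² = (7/1980)/(7/165) = 1/12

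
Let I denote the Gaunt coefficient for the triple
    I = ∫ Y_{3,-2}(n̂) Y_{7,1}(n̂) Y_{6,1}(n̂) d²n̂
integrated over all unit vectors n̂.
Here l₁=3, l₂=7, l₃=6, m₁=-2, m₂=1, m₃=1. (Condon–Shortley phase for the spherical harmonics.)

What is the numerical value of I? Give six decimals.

0.132863

Checks pass: Σm=0; 16 even; l₃=6∈[4,10].
(2·3+1)(2·7+1)(2·6+1) = 1365
Δ: 4! 2! 10! / 17! → 1/2042040
sum: t=1:−1/207360 t=2:+1/57600 t=3:−1/207360 = 1/129600
3j²(3 7 6; 0 0 0) = Δ·Π!·Σ² = 168/12155  (sign +1)
sum: t=3:−1/172800 t=4:+1/414720 = -7/2073600
3j²(3 7 6; -2 1 1) = Δ·Π!·Σ² = 343/29172  (sign +1)
combine: 4πI² = 1365·168/12155·343/29172 = 100842/454597
take √, sign +1: I = 0.13286253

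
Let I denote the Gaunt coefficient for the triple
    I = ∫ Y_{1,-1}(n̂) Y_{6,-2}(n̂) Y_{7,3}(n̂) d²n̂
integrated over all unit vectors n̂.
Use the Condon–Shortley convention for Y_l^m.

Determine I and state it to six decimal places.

-0.234717

m-sum 0 ✓  L=14 even ✓  5≤7≤7 ✓
Π(2lᵢ+1) = 3×13×15 = 585
triangle coeff Δ(1,6,7) = 1/1365
Σ_t [0,0]: t=0:+1/518400 = 1/518400
(3j)²=7/195 [(1 6 7; 0 0 0)], sign=-1
Σ_t [0,0]: t=0:+1/1935360 = 1/1935360
(3j)²=3/91 [(1 6 7; -1 -2 3)], sign=+1
⇒ 4πI² = 9/13
I = (-1)√(9/13/(4π)) = -0.23471705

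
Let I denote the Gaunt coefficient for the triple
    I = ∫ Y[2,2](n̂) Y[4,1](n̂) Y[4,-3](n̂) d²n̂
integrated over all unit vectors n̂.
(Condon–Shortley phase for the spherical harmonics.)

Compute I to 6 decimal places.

0.159270

Checks pass: Σm=0; 10 even; l₃=4∈[2,6].
(2·2+1)(2·4+1)(2·4+1) = 405
Δ: 2! 2! 6! / 11! → 1/13860
sum: t=0:+1/192 t=1:−1/36 t=2:+1/192 = -5/288
3j²(2 4 4; 0 0 0) = Δ·Π!·Σ² = 20/693  (sign -1)
sum: t=0:+1/480 = 1/480
3j²(2 4 4; 2 1 -3) = Δ·Π!·Σ² = 3/110  (sign -1)
combine: 4πI² = 405·20/693·3/110 = 270/847
take √, sign +1: I = 0.15927046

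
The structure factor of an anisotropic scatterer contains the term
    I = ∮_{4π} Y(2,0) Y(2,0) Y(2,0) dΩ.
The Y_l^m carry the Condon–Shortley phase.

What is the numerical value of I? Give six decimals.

0.180224

m-sum 0 ✓  L=6 even ✓  0≤2≤4 ✓
Π(2lᵢ+1) = 5×5×5 = 125
triangle coeff Δ(2,2,2) = 1/630
Σ_t [0,2]: t=0:+1/8 t=1:−1/1 t=2:+1/8 = -3/4
(3j)²=2/35 [(2 2 2; 0 0 0)], sign=-1
(m-triple is (0,0,0) — same symbol as above.)
⇒ 4πI² = 20/49
I = (+1)√(20/49/(4π)) = 0.18022375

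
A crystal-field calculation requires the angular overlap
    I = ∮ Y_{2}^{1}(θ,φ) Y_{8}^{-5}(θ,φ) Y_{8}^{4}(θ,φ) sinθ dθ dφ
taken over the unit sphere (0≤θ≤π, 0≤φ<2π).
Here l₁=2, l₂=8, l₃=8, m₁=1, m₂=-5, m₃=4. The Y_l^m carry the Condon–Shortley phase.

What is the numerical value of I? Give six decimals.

m-sum 0 ✓  L=18 even ✓  6≤8≤10 ✓
Π(2lᵢ+1) = 5×17×17 = 1445
triangle coeff Δ(2,8,8) = 1/348840
Σ_t [0,2]: t=0:+1/116121600 t=1:−1/25401600 t=2:+1/116121600 = -1/45158400
(3j)²=24/1615 [(2 8 8; 0 0 0)], sign=-1
Σ_t [0,1]: t=0:+1/479001600 t=1:−1/1916006400 = 1/638668800
(3j)²=117/6460 [(2 8 8; 1 -5 4)], sign=+1
⇒ 4πI² = 702/1805
I = (-1)√(702/1805/(4π)) = -0.17592397

-0.175924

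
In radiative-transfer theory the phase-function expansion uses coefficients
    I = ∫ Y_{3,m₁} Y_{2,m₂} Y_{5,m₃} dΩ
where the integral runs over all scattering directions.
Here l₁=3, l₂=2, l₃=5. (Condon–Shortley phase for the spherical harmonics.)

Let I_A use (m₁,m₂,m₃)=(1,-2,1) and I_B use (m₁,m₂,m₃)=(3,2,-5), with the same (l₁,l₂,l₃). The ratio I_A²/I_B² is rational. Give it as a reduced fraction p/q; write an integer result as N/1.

1/14

Shared (l₁,l₂,l₃)=(3,2,5): N and (l;000)² cancel in I_A²/I_B².
A: Δ = 0!·6!·4!/11! = 1/2310; Racah Σ t=0..0: t=0:+1/1152 = 1/1152; ⇒ 3j(3 2 5; 1 -2 1)² = 1/154, sgn +1
B: Δ = 0!·6!·4!/11! = 1/2310; Racah Σ t=0..0: t=0:+1/17280 = 1/17280; ⇒ 3j(3 2 5; 3 2 -5)² = 1/11, sgn +1
I_A²/I_B² = (1/154)/(1/11) = 1/14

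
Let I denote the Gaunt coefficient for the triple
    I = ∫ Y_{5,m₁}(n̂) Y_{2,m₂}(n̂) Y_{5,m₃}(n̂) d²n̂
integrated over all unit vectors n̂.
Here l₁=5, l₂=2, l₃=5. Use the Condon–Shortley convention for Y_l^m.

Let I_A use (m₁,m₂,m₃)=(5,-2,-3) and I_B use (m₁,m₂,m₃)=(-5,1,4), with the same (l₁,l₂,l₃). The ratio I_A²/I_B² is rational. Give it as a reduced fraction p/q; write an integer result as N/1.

l's match ⇒ only the (l;m) 3-j factors differ between A and B.
A: triangle coeff Δ(5,2,5) = 1/38610; Σ_t [0,0]: t=0:+1/161280 = 1/161280; (3j)²=1/143 [(5 2 5; 5 -2 -3)], sign=+1
B: triangle coeff Δ(5,2,5) = 1/38610; Σ_t [2,2]: t=2:+1/80640 = 1/80640; (3j)²=9/286 [(5 2 5; -5 1 4)], sign=-1
I_A²/I_B² = (1/143)/(9/286) = 2/9

2/9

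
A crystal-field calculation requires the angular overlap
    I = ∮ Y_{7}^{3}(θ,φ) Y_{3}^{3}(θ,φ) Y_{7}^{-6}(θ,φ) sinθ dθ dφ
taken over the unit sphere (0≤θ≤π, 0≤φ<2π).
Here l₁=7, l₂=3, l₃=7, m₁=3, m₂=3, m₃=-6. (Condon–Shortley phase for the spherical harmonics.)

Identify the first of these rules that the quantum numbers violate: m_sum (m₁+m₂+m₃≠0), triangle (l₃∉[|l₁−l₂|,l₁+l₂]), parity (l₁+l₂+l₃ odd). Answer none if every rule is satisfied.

Σmᵢ = 0  ✓
l₃∈[|l₁−l₂|,l₁+l₂]=[4,10], have l₃=7  ✓
Σlᵢ = 17 ⇒ odd  ✗

parity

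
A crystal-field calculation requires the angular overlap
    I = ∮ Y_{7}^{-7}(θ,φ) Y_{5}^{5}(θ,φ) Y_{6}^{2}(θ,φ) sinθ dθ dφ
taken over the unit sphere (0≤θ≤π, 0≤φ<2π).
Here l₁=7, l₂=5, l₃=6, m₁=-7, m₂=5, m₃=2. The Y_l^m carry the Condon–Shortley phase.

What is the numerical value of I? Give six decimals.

Checks pass: Σm=0; 18 even; l₃=6∈[2,12].
(2·7+1)(2·5+1)(2·6+1) = 2145
Δ: 6! 8! 4! / 19! → 1/174594420
sum: t=1:−1/4147200 t=2:+1/207360 t=3:−1/82944 t=4:+1/207360 t=5:−1/4147200 = -1/345600
3j²(7 5 6; 0 0 0) = Δ·Π!·Σ² = 420/46189  (sign -1)
sum: t=6:+1/696729600 = 1/696729600
3j²(7 5 6; -7 5 2) = Δ·Π!·Σ² = 7/1938  (sign +1)
combine: 4πI² = 2145·420/46189·7/1938 = 7350/104329
take √, sign -1: I = -0.07487489

-0.074875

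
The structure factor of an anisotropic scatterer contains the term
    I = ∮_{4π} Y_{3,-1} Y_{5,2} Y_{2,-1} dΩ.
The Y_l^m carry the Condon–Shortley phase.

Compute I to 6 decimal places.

0.245532

Rules hold: Σm=0, L=10 even, 2≤2≤8.
N = 7·11·5 = 385
Δ = 6!·0!·4!/11! = 1/2310
Racah Σ t=3..3: t=3:−1/144 = -1/144
⇒ 3j(3 5 2; 0 0 0)² = 10/231, sgn -1
Racah Σ t=4..4: t=4:+1/288 = 1/288
⇒ 3j(3 5 2; -1 2 -1)² = 1/22, sgn -1
4πI² = N·(3j₀)²·(3jₘ)² = 25/33
I = +1·√(0.757576/4π) = 0.24553200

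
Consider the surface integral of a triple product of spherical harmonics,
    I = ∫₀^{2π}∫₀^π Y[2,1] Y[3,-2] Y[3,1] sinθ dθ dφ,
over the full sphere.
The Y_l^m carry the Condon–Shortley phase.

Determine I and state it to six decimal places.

0.162868

Rules hold: Σm=0, L=8 even, 1≤3≤5.
N = 5·7·7 = 245
Δ = 2!·2!·4!/9! = 1/3780
Racah Σ t=0..2: t=0:+1/24 t=1:−1/4 t=2:+1/24 = -1/6
⇒ 3j(2 3 3; 0 0 0)² = 4/105, sgn +1
Racah Σ t=0..1: t=0:+1/12 t=1:−1/48 = 1/16
⇒ 3j(2 3 3; 1 -2 1)² = 1/28, sgn +1
4πI² = N·(3j₀)²·(3jₘ)² = 1/3
I = +1·√(0.333333/4π) = 0.16286750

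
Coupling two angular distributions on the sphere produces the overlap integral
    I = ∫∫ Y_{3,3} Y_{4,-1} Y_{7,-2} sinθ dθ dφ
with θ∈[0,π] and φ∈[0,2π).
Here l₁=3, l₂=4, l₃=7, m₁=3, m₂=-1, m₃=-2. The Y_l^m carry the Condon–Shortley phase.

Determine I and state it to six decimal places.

Rules hold: Σm=0, L=14 even, 1≤7≤7.
N = 7·9·15 = 945
Δ = 0!·6!·8!/15! = 1/45045
Racah Σ t=0..0: t=0:+1/20736 = 1/20736
⇒ 3j(3 4 7; 0 0 0)² = 35/1287, sgn -1
Racah Σ t=0..0: t=0:+1/518400 = 1/518400
⇒ 3j(3 4 7; 3 -1 -2)² = 4/2145, sgn -1
4πI² = N·(3j₀)²·(3jₘ)² = 980/20449
I = +1·√(0.0479241/4π) = 0.06175499

0.061755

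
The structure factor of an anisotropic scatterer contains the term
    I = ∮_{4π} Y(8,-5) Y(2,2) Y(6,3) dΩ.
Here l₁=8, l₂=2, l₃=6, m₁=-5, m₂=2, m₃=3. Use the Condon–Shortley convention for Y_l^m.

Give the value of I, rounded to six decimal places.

Checks pass: Σm=0; 16 even; l₃=6∈[6,10].
(2·8+1)(2·2+1)(2·6+1) = 1105
Δ: 4! 12! 0! / 17! → 1/30940
sum: t=2:+1/2073600 = 1/2073600
3j²(8 2 6; 0 0 0) = Δ·Π!·Σ² = 28/1105  (sign +1)
sum: t=4:+1/52254720 = 1/52254720
3j²(8 2 6; -5 2 3) = Δ·Π!·Σ² = 11/476  (sign -1)
combine: 4πI² = 1105·28/1105·11/476 = 11/17
take √, sign -1: I = -0.22691696

-0.226917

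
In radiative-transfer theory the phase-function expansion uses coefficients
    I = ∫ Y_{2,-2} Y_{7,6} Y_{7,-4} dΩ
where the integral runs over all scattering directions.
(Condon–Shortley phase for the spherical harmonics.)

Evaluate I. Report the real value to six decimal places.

Checks pass: Σm=0; 16 even; l₃=7∈[5,9].
(2·2+1)(2·7+1)(2·7+1) = 1125
Δ: 2! 2! 12! / 17! → 1/185640
sum: t=0:+1/2419200 t=1:−1/518400 t=2:+1/2419200 = -1/907200
3j²(2 7 7; 0 0 0) = Δ·Π!·Σ² = 56/3315  (sign +1)
sum: t=2:+1/159667200 = 1/159667200
3j²(2 7 7; -2 6 -4) = Δ·Π!·Σ² = 9/1190  (sign -1)
combine: 4πI² = 1125·56/3315·9/1190 = 540/3757
take √, sign -1: I = -0.10694768

-0.106948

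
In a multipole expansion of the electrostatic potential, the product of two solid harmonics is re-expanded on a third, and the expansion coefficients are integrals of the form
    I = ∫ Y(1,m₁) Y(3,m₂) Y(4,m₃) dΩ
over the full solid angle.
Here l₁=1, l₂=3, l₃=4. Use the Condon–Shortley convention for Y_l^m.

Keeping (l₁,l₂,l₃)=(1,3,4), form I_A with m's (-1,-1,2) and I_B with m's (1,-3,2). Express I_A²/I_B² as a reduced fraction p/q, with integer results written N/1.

15/1

Shared (l₁,l₂,l₃)=(1,3,4): N and (l;000)² cancel in I_A²/I_B².
A: Δ = 0!·2!·6!/9! = 1/252; Racah Σ t=0..0: t=0:+1/96 = 1/96; ⇒ 3j(1 3 4; -1 -1 2)² = 5/84, sgn +1
B: Δ = 0!·2!·6!/9! = 1/252; Racah Σ t=0..0: t=0:+1/1440 = 1/1440; ⇒ 3j(1 3 4; 1 -3 2)² = 1/252, sgn +1
I_A²/I_B² = (5/84)/(1/252) = 15/1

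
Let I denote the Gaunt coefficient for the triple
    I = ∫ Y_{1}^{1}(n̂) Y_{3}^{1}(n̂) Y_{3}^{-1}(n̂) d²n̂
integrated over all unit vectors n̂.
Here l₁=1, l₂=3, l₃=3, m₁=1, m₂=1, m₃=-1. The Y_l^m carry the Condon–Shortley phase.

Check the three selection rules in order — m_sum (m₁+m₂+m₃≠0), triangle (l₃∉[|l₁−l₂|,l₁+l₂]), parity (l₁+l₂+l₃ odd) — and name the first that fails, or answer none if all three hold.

m_sum

m₁+m₂+m₃ = 1 + 1 − 1 = 1  ✗
triangle: |1−3|=2 ≤ l₃=3 ≤ 1+3=4
parity: l₁+l₂+l₃ = 7 is odd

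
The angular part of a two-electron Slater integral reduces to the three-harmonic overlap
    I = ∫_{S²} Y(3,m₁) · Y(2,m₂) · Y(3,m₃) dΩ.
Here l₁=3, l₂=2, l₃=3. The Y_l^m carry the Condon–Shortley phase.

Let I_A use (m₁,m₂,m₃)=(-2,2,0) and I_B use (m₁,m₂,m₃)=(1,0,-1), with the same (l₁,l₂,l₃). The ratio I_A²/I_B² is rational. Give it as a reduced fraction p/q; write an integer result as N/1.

l's match ⇒ only the (l;m) 3-j factors differ between A and B.
A: triangle coeff Δ(3,2,3) = 1/3780; Σ_t [2,2]: t=2:+1/24 = 1/24; (3j)²=1/21 [(3 2 3; -2 2 0)], sign=-1
B: triangle coeff Δ(3,2,3) = 1/3780; Σ_t [0,2]: t=0:+1/16 t=1:−1/6 t=2:+1/96 = -3/32; (3j)²=3/140 [(3 2 3; 1 0 -1)], sign=-1
I_A²/I_B² = (1/21)/(3/140) = 20/9

20/9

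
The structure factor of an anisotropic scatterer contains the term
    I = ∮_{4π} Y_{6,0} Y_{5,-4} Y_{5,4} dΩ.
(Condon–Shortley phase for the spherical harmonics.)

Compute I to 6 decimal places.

m-sum 0 ✓  L=16 even ✓  1≤5≤11 ✓
Π(2lᵢ+1) = 13×11×11 = 1573
triangle coeff Δ(6,5,5) = 1/28588560
Σ_t [1,5]: t=1:−1/345600 t=2:+1/13824 t=3:−1/5184 t=4:+1/13824 t=5:−1/345600 = -7/129600
(3j)²=80/7293 [(6 5 5; 0 0 0)], sign=+1
Σ_t [0,1]: t=0:+1/3110400 t=1:−1/345600 = -1/388800
(3j)²=192/12155 [(6 5 5; 0 -4 4)], sign=+1
⇒ 4πI² = 1024/3757
I = (+1)√(1024/3757/(4π)) = 0.14727345

0.147273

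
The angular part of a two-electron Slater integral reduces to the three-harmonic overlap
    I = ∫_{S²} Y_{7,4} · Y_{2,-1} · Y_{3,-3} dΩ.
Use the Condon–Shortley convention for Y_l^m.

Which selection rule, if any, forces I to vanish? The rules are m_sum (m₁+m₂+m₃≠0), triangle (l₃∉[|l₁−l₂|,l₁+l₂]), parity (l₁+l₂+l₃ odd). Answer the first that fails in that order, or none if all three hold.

triangle

azimuthal sum: 4 − 1 − 3 = 0  ✓
5 ≤ 3 ≤ 9 (triangle on l)  ✗
L = 7 + 2 + 3 = 12 (even)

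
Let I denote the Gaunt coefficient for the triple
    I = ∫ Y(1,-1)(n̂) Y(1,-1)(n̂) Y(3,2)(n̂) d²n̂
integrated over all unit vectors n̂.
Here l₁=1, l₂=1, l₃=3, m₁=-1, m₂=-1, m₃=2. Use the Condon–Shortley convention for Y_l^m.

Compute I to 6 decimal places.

0.000000

l₃=3 ∉ [0,2] — triangle fails ⇒ I = 0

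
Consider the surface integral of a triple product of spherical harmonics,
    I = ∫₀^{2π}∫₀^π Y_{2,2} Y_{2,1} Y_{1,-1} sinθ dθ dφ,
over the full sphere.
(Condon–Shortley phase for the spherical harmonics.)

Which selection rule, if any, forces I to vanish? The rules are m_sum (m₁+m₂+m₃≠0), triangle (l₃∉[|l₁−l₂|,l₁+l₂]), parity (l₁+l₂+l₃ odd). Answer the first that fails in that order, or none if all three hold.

m_sum

Σmᵢ = 2  ✗
l₃∈[|l₁−l₂|,l₁+l₂]=[0,4], have l₃=1
Σlᵢ = 5 ⇒ odd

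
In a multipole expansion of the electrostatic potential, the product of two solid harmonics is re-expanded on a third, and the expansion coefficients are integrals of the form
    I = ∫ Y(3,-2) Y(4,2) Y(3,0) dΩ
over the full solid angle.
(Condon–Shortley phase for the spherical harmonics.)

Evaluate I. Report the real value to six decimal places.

-0.044418

Rules hold: Σm=0, L=10 even, 1≤3≤7.
N = 7·9·7 = 441
Δ = 4!·2!·4!/11! = 1/34650
Racah Σ t=1..3: t=1:−1/72 t=2:+1/16 t=3:−1/72 = 5/144
⇒ 3j(3 4 3; 0 0 0)² = 2/77, sgn -1
Racah Σ t=3..4: t=3:−1/72 t=4:+1/96 = -1/288
⇒ 3j(3 4 3; -2 2 0)² = 1/462, sgn +1
4πI² = N·(3j₀)²·(3jₘ)² = 3/121
I = -1·√(0.0247934/4π) = -0.04441841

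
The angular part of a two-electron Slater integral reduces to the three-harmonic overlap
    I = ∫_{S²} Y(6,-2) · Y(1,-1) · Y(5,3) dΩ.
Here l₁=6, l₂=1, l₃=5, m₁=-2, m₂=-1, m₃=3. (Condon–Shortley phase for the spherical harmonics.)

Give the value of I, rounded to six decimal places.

Checks pass: Σm=0; 12 even; l₃=5∈[5,7].
(2·6+1)(2·1+1)(2·5+1) = 429
Δ: 2! 10! 0! / 13! → 1/858
sum: t=1:−1/14400 = -1/14400
3j²(6 1 5; 0 0 0) = Δ·Π!·Σ² = 6/143  (sign +1)
sum: t=0:+1/161280 = 1/161280
3j²(6 1 5; -2 -1 3) = Δ·Π!·Σ² = 1/143  (sign +1)
combine: 4πI² = 429·6/143·1/143 = 18/143
take √, sign +1: I = 0.10008369

0.100084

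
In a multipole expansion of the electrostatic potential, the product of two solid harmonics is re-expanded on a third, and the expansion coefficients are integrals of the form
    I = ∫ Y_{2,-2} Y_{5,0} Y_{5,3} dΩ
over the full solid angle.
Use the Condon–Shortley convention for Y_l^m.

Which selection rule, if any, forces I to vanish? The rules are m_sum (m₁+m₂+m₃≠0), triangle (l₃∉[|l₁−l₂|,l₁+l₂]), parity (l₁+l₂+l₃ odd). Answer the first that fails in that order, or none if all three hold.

m_sum

azimuthal sum: -2 + 0 + 3 = 1  ✗
3 ≤ 5 ≤ 7 (triangle on l)
L = 2 + 5 + 5 = 12 (even)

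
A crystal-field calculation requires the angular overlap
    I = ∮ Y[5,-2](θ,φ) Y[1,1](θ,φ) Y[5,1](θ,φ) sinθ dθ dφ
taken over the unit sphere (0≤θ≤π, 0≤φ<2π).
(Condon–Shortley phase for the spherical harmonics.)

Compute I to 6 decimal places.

l₁+l₂+l₃=11 is odd: 3j(l;000)=0 ⇒ I=0

0.000000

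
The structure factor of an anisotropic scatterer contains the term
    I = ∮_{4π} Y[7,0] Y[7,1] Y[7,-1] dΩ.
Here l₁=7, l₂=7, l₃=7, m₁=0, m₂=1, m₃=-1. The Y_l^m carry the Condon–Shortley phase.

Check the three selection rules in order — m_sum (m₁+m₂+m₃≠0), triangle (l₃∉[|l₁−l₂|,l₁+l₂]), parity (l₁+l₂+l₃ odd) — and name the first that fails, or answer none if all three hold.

parity

azimuthal sum: 0 + 1 − 1 = 0  ✓
0 ≤ 7 ≤ 14 (triangle on l)  ✓
L = 7 + 7 + 7 = 21 (odd)  ✗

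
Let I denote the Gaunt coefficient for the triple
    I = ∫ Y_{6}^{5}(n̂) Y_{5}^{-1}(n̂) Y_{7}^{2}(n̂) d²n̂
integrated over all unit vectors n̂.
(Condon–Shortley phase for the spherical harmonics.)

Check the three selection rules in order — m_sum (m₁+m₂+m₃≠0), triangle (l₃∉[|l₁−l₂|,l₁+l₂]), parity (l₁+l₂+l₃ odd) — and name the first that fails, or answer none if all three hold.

m_sum

azimuthal sum: 5 − 1 + 2 = 6  ✗
1 ≤ 7 ≤ 11 (triangle on l)
L = 6 + 5 + 7 = 18 (even)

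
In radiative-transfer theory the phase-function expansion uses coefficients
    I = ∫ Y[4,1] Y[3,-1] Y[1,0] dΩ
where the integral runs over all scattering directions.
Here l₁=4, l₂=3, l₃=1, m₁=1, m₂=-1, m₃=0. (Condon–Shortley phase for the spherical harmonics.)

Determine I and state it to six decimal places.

m-sum 0 ✓  L=8 even ✓  1≤1≤7 ✓
Π(2lᵢ+1) = 9×7×3 = 189
triangle coeff Δ(4,3,1) = 1/252
Σ_t [3,3]: t=3:−1/36 = -1/36
(3j)²=4/63 [(4 3 1; 0 0 0)], sign=+1
Σ_t [2,2]: t=2:+1/48 = 1/48
(3j)²=5/84 [(4 3 1; 1 -1 0)], sign=-1
⇒ 4πI² = 5/7
I = (-1)√(5/7/(4π)) = -0.23841361

-0.238414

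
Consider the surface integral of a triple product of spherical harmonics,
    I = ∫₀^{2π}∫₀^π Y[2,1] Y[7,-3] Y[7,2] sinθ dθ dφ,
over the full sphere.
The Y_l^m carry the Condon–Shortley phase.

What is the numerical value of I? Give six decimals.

m-sum 0 ✓  L=16 even ✓  5≤7≤9 ✓
Π(2lᵢ+1) = 5×15×15 = 1125
triangle coeff Δ(2,7,7) = 1/185640
Σ_t [0,2]: t=0:+1/2419200 t=1:−1/518400 t=2:+1/2419200 = -1/907200
(3j)²=56/3315 [(2 7 7; 0 0 0)], sign=+1
Σ_t [0,1]: t=0:+1/1935360 t=1:−1/4354560 = 1/3483648
(3j)²=125/12376 [(2 7 7; 1 -3 2)], sign=-1
⇒ 4πI² = 9375/48841
I = (-1)√(9375/48841/(4π)) = -0.12359145

-0.123591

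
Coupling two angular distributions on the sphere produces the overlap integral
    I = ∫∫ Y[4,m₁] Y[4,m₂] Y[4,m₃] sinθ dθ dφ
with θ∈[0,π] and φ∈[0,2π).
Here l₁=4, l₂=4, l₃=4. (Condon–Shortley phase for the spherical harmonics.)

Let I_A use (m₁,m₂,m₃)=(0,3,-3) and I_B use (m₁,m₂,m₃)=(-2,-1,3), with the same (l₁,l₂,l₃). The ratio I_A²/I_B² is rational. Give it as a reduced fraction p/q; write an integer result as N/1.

Shared (l₁,l₂,l₃)=(4,4,4): N and (l;000)² cancel in I_A²/I_B².
A: Δ = 4!·4!·4!/13! = 1/450450; Racah Σ t=3..4: t=3:−1/864 t=4:+1/3456 = -1/1152; ⇒ 3j(4 4 4; 0 3 -3)² = 7/286, sgn +1
B: Δ = 4!·4!·4!/13! = 1/450450; Racah Σ t=2..3: t=2:+1/576 t=3:−1/864 = 1/1728; ⇒ 3j(4 4 4; -2 -1 3)² = 5/1287, sgn -1
I_A²/I_B² = (7/286)/(5/1287) = 63/10

63/10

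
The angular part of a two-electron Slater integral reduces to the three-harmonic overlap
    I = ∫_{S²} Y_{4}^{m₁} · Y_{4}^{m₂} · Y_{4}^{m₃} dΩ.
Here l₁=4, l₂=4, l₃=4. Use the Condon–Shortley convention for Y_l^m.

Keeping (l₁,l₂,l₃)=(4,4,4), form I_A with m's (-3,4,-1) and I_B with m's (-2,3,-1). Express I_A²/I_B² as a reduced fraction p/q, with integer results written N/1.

7/1

Same 4,4,4: normalisation and zero-m 3j drop out of the ratio.
A: Δ: 4! 4! 4! / 13! → 1/450450; sum: t=4:+1/3456 = 1/3456; 3j²(4 4 4; -3 4 -1) = Δ·Π!·Σ² = 35/1287  (sign -1)
B: Δ: 4! 4! 4! / 13! → 1/450450; sum: t=3:−1/864 t=4:+1/576 = 1/1728; 3j²(4 4 4; -2 3 -1) = Δ·Π!·Σ² = 5/1287  (sign -1)
I_A²/I_B² = (35/1287)/(5/1287) = 7/1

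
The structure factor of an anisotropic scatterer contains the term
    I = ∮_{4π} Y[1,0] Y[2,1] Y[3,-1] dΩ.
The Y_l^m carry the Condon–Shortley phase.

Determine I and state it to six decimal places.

Rules hold: Σm=0, L=6 even, 1≤3≤3.
N = 3·5·7 = 105
Δ = 0!·2!·4!/7! = 1/105
Racah Σ t=0..0: t=0:+1/4 = 1/4
⇒ 3j(1 2 3; 0 0 0)² = 3/35, sgn -1
Racah Σ t=0..0: t=0:+1/6 = 1/6
⇒ 3j(1 2 3; 0 1 -1)² = 8/105, sgn +1
4πI² = N·(3j₀)²·(3jₘ)² = 24/35
I = -1·√(0.685714/4π) = -0.23359668

-0.233597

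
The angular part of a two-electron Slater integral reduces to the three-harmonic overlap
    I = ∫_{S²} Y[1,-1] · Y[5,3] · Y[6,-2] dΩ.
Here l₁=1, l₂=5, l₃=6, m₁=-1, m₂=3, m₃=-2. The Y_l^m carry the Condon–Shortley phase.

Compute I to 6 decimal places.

0.100084

Rules hold: Σm=0, L=12 even, 4≤6≤6.
N = 3·11·13 = 429
Δ = 0!·2!·10!/13! = 1/858
Racah Σ t=0..0: t=0:+1/14400 = 1/14400
⇒ 3j(1 5 6; 0 0 0)² = 6/143, sgn +1
Racah Σ t=0..0: t=0:+1/161280 = 1/161280
⇒ 3j(1 5 6; -1 3 -2)² = 1/143, sgn +1
4πI² = N·(3j₀)²·(3jₘ)² = 18/143
I = +1·√(0.125874/4π) = 0.10008369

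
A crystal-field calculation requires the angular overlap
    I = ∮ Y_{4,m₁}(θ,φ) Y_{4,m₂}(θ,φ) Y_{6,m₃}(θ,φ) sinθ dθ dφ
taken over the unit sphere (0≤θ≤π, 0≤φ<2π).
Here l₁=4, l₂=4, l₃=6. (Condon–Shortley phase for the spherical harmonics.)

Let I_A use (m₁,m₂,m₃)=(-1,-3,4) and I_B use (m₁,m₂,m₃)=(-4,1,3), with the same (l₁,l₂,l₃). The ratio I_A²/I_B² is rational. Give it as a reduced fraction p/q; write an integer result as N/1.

3/80

Shared (l₁,l₂,l₃)=(4,4,6): N and (l;000)² cancel in I_A²/I_B².
A: Δ = 2!·6!·6!/15! = 1/1261260; Racah Σ t=0..1: t=0:+1/28800 t=1:−1/34560 = 1/172800; ⇒ 3j(4 4 6; -1 -3 4)² = 1/1430, sgn +1
B: Δ = 2!·6!·6!/15! = 1/1261260; Racah Σ t=2..2: t=2:+1/51840 = 1/51840; ⇒ 3j(4 4 6; -4 1 3)² = 8/429, sgn -1
I_A²/I_B² = (1/1430)/(8/429) = 3/80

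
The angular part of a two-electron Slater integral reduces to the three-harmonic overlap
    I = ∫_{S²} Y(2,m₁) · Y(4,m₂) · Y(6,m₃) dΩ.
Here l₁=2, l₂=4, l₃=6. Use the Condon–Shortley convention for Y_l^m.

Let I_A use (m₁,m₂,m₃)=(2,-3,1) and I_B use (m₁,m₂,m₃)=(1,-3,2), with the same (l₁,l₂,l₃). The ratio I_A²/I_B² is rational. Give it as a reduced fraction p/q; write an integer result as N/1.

l's match ⇒ only the (l;m) 3-j factors differ between A and B.
A: triangle coeff Δ(2,4,6) = 1/6435; Σ_t [0,0]: t=0:+1/120960 = 1/120960; (3j)²=1/1287 [(2 4 6; 2 -3 1)], sign=-1
B: triangle coeff Δ(2,4,6) = 1/6435; Σ_t [0,0]: t=0:+1/30240 = 1/30240; (3j)²=32/6435 [(2 4 6; 1 -3 2)], sign=+1
I_A²/I_B² = (1/1287)/(32/6435) = 5/32

5/32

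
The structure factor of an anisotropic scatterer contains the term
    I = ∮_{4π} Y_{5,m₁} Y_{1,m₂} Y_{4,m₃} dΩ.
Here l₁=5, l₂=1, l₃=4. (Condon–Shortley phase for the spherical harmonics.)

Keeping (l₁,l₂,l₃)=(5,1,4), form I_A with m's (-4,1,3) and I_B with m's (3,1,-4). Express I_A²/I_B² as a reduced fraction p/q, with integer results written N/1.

Same 5,1,4: normalisation and zero-m 3j drop out of the ratio.
A: Δ: 2! 8! 0! / 11! → 1/495; sum: t=2:+1/10080 = 1/10080; 3j²(5 1 4; -4 1 3) = Δ·Π!·Σ² = 4/55  (sign -1)
B: Δ: 2! 8! 0! / 11! → 1/495; sum: t=2:+1/80640 = 1/80640; 3j²(5 1 4; 3 1 -4) = Δ·Π!·Σ² = 1/495  (sign +1)
I_A²/I_B² = (4/55)/(1/495) = 36/1

36/1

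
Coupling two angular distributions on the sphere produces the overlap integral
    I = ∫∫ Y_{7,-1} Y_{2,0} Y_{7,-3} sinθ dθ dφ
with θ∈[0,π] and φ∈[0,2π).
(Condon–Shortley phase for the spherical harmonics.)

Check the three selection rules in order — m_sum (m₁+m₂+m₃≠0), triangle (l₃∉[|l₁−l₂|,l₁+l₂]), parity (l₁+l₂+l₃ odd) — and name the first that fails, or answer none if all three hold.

m_sum

azimuthal sum: -1 + 0 − 3 = -4  ✗
5 ≤ 7 ≤ 9 (triangle on l)
L = 7 + 2 + 7 = 16 (even)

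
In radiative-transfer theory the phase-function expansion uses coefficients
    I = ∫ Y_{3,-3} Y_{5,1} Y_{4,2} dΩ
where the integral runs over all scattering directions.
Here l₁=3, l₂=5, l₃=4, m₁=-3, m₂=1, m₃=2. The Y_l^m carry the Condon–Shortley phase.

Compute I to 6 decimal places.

0.143662

m-sum 0 ✓  L=12 even ✓  2≤4≤8 ✓
Π(2lᵢ+1) = 7×11×9 = 693
triangle coeff Δ(3,5,4) = 1/180180
Σ_t [1,3]: t=1:−1/576 t=2:+1/144 t=3:−1/576 = 1/288
(3j)²=20/1001 [(3 5 4; 0 0 0)], sign=+1
Σ_t [4,4]: t=4:+1/2304 = 1/2304
(3j)²=75/4004 [(3 5 4; -3 1 2)], sign=+1
⇒ 4πI² = 3375/13013
I = (+1)√(3375/13013/(4π)) = 0.14366244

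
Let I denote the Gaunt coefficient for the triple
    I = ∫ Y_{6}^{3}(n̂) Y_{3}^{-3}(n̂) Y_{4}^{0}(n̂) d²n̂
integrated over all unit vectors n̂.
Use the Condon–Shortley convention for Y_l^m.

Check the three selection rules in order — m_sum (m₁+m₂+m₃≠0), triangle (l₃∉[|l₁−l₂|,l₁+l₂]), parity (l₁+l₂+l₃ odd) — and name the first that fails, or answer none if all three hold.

m₁+m₂+m₃ = 3 − 3 + 0 = 0  ✓
triangle: |6−3|=3 ≤ l₃=4 ≤ 6+3=9  ✓
parity: l₁+l₂+l₃ = 13 is odd  ✗

parity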